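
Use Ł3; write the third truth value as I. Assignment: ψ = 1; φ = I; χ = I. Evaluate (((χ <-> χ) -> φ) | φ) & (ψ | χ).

χ <-> χ = I <-> I = 1  [1 − |½−½|]
(χ <-> χ) -> φ = 1 -> I = I
((χ <-> χ) -> φ) | φ = I | I = I
ψ | χ = 1 | I = 1
(((χ <-> χ) -> φ) | φ) & (ψ | χ) = I & 1 = I

I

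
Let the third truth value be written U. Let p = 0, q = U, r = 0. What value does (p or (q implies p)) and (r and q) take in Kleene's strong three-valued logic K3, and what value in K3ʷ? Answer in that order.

In Kleene's strong three-valued logic K3: q implies p = U implies 0 = U  [not U or 0]
p or (q implies p) = 0 or U = U
r and q = 0 and U = 0
(p or (q implies p)) and (r and q) = U and 0 = 0
In K3ʷ: q implies p = U implies 0 = U  [any arg is the third value ⇒ result is the third value]
p or (q implies p) = 0 or U = U
r and q = 0 and U = U
(p or (q implies p)) and (r and q) = U and U = U
They differ because Kleene's strong three-valued logic K3 and K3ʷ treat U differently under the binary connectives.

0; U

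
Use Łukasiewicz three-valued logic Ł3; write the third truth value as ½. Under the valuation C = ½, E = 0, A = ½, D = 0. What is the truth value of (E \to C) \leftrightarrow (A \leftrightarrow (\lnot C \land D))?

½

E \to C = 0 \to ½ = 1
\lnot C = \lnot ½ = ½
\lnot C \land D = ½ \land 0 = 0
A \leftrightarrow (\lnot C \land D) = ½ \leftrightarrow 0 = ½
(E \to C) \leftrightarrow (A \leftrightarrow (\lnot C \land D)) = 1 \leftrightarrow ½ = ½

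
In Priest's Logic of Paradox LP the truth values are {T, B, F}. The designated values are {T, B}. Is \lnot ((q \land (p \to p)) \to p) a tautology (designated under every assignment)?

Countermodel: q=T, p=T gives F, which is not designated.

No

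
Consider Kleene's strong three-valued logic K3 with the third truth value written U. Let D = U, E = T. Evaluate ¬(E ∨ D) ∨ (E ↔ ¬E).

F

E ∨ D = T ∨ U = T
¬(E ∨ D) = ¬T = F
¬E = ¬T = F
E ↔ ¬E = T ↔ F = F
¬(E ∨ D) ∨ (E ↔ ¬E) = F ∨ F = F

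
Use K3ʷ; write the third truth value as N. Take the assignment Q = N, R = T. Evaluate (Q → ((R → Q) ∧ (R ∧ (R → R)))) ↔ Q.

N

R → Q = T → N = N  [any arg is the third value ⇒ result is the third value]
R → R = T → T = T
R ∧ (R → R) = T ∧ T = T
(R → Q) ∧ (R ∧ (R → R)) = N ∧ T = N
Q → ((R → Q) ∧ (R ∧ (R → R))) = N → N = N
(Q → ((R → Q) ∧ (R ∧ (R → R)))) ↔ Q = N ↔ N = N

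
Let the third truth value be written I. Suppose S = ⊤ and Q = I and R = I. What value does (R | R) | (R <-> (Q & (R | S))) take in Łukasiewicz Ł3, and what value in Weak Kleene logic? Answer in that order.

In Łukasiewicz Ł3: R | R = I | I = I
R | S = I | ⊤ = ⊤
Q & (R | S) = I & ⊤ = I
R <-> (Q & (R | S)) = I <-> I = ⊤  [1 − |½−½|]
(R | R) | (R <-> (Q & (R | S))) = I | ⊤ = ⊤
In Weak Kleene logic: R | R = I | I = I
R | S = I | ⊤ = I
Q & (R | S) = I & I = I
R <-> (Q & (R | S)) = I <-> I = I
(R | R) | (R <-> (Q & (R | S))) = I | I = I
They differ because Łukasiewicz Ł3 and Weak Kleene logic treat I differently under the binary connectives.

⊤; I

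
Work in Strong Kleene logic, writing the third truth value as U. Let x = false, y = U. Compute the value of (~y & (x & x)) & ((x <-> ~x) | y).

false

~y = ~U = U
x & x = false & false = false
~y & (x & x) = U & false = false
~x = ~false = true
x <-> ~x = false <-> true = false
(x <-> ~x) | y = false | U = U
(~y & (x & x)) & ((x <-> ~x) | y) = false & U = false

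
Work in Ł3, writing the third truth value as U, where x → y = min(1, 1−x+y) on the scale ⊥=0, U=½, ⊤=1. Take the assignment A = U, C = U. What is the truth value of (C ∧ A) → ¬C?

C ∧ A = U ∧ U = U
¬C = ¬U = U
(C ∧ A) → ¬C = U → U = ⊤

⊤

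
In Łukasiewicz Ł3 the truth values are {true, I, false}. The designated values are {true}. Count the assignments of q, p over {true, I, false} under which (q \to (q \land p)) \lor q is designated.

Of the 9 assignments, 8 give a value in {true}.

8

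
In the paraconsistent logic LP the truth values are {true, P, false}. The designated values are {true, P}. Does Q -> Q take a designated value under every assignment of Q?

Yes

Every assignment of Q over {true, P, false} gives a value in {true, P}.
In particular, with Q=P: Q -> Q = P.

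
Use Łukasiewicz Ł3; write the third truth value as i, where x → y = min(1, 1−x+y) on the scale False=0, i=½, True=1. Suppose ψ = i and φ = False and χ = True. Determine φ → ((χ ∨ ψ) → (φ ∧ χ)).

True

χ ∨ ψ = True ∨ i = True
φ ∧ χ = False ∧ True = False
(χ ∨ ψ) → (φ ∧ χ) = True → False = False
φ → ((χ ∨ ψ) → (φ ∧ χ)) = False → False = True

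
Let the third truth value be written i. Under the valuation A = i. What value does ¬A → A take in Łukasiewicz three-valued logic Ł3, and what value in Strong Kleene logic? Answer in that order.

In Łukasiewicz three-valued logic Ł3: ¬A = ¬i = i
¬A → A = i → i = 1
In Strong Kleene logic: ¬A = ¬i = i
¬A → A = i → i = i  [¬i ∨ i]
They differ because Łukasiewicz three-valued logic Ł3 and Strong Kleene logic treat i differently under implication.

1; i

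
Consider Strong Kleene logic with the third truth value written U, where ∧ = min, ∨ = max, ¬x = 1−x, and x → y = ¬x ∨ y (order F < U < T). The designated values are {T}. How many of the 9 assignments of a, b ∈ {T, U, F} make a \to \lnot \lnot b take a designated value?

Of the 9 assignments, 5 give a value in {T}.

5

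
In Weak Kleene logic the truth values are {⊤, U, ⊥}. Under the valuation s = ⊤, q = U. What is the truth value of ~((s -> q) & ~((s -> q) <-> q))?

U

s -> q = ⊤ -> U = U  [any arg is the third value ⇒ result is the third value]
s -> q = ⊤ -> U = U
(s -> q) <-> q = U <-> U = U
~((s -> q) <-> q) = ~U = U
(s -> q) & ~((s -> q) <-> q) = U & U = U
~((s -> q) & ~((s -> q) <-> q)) = ~U = U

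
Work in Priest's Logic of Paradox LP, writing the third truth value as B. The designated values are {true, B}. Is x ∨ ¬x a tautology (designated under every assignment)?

Yes

Every assignment of x over {true, B, false} gives a value in {true, B}.
In particular, with x=B: x ∨ ¬x = B.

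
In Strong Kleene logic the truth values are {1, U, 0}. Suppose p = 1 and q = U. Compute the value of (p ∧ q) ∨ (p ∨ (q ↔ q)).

1

p ∧ q = 1 ∧ U = U
q ↔ q = U ↔ U = U
p ∨ (q ↔ q) = 1 ∨ U = 1
(p ∧ q) ∨ (p ∨ (q ↔ q)) = U ∨ 1 = 1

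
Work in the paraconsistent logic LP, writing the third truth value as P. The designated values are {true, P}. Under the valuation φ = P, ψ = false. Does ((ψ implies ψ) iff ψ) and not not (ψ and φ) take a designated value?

ψ implies ψ = false implies false = true
(ψ implies ψ) iff ψ = true iff false = false
ψ and φ = false and P = false
not (ψ and φ) = not false = true
not not (ψ and φ) = not true = false
((ψ implies ψ) iff ψ) and not not (ψ and φ) = false and false = false
false ∉ {true, P}.

No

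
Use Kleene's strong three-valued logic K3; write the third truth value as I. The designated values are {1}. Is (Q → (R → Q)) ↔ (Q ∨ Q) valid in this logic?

Countermodel: Q=I, R=1 gives I, which is not designated.

No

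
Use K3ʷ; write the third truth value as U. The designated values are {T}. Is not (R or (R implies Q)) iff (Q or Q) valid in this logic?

Countermodel: R=T, Q=T gives F, which is not designated.

No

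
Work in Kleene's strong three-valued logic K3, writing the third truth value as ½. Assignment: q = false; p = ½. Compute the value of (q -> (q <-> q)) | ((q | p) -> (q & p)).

q <-> q = false <-> false = true
q -> (q <-> q) = false -> true = true
q | p = false | ½ = ½
q & p = false & ½ = false
(q | p) -> (q & p) = ½ -> false = ½  [~½ | false]
(q -> (q <-> q)) | ((q | p) -> (q & p)) = true | ½ = true

true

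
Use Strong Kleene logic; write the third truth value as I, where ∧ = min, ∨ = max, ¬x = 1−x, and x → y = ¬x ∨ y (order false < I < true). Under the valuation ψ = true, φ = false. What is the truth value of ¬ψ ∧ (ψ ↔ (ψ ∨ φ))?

¬ψ = ¬true = false
ψ ∨ φ = true ∨ false = true
ψ ↔ (ψ ∨ φ) = true ↔ true = true
¬ψ ∧ (ψ ↔ (ψ ∨ φ)) = false ∧ true = false

false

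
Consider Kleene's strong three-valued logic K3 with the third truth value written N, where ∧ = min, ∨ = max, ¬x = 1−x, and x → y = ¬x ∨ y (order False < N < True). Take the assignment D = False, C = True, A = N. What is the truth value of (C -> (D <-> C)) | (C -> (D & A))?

False

D <-> C = False <-> True = False
C -> (D <-> C) = True -> False = False
D & A = False & N = False
C -> (D & A) = True -> False = False
(C -> (D <-> C)) | (C -> (D & A)) = False | False = False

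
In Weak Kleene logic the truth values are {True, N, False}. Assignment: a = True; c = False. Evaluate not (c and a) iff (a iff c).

c and a = False and True = False
not (c and a) = not False = True
a iff c = True iff False = False
not (c and a) iff (a iff c) = True iff False = False

False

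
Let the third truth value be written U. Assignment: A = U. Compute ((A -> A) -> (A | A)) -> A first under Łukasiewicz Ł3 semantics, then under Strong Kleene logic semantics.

true; U

In Łukasiewicz Ł3: A -> A = U -> U = true  [min(1, 1−½+½)]
A | A = U | U = U
(A -> A) -> (A | A) = true -> U = U
((A -> A) -> (A | A)) -> A = U -> U = true
In Strong Kleene logic: A -> A = U -> U = U  [~U | U]
A | A = U | U = U
(A -> A) -> (A | A) = U -> U = U
((A -> A) -> (A | A)) -> A = U -> U = U
They differ because Łukasiewicz Ł3 and Strong Kleene logic treat U differently under implication.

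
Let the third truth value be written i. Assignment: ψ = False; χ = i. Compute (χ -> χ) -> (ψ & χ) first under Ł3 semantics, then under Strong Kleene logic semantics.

False; i

In Ł3: χ -> χ = i -> i = True  [min(1, 1−½+½)]
ψ & χ = False & i = False
(χ -> χ) -> (ψ & χ) = True -> False = False
In Strong Kleene logic: χ -> χ = i -> i = i  [~i | i]
ψ & χ = False & i = False
(χ -> χ) -> (ψ & χ) = i -> False = i
They differ because Ł3 and Strong Kleene logic treat i differently under implication.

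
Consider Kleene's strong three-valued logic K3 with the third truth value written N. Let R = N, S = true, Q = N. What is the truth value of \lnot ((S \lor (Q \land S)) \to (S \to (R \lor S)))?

Q \land S = N \land true = N
S \lor (Q \land S) = true \lor N = true
R \lor S = N \lor true = true
S \to (R \lor S) = true \to true = true
(S \lor (Q \land S)) \to (S \to (R \lor S)) = true \to true = true
\lnot ((S \lor (Q \land S)) \to (S \to (R \lor S))) = \lnot true = false

false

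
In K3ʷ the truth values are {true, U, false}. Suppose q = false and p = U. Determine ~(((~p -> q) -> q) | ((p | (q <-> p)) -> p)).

U

~p = ~U = U
~p -> q = U -> false = U  [any arg is the third value ⇒ result is the third value]
(~p -> q) -> q = U -> false = U
q <-> p = false <-> U = U
p | (q <-> p) = U | U = U
(p | (q <-> p)) -> p = U -> U = U
((~p -> q) -> q) | ((p | (q <-> p)) -> p) = U | U = U
~(((~p -> q) -> q) | ((p | (q <-> p)) -> p)) = ~U = U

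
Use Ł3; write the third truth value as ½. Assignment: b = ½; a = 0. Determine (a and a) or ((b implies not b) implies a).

0

a and a = 0 and 0 = 0
not b = not ½ = ½
b implies not b = ½ implies ½ = 1  [min(1, 1−½+½)]
(b implies not b) implies a = 1 implies 0 = 0
(a and a) or ((b implies not b) implies a) = 0 or 0 = 0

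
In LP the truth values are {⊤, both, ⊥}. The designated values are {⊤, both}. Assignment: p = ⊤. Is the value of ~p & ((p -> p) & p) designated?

No

~p = ~⊤ = ⊥
p -> p = ⊤ -> ⊤ = ⊤
(p -> p) & p = ⊤ & ⊤ = ⊤
~p & ((p -> p) & p) = ⊥ & ⊤ = ⊥
⊥ ∉ {⊤, both}.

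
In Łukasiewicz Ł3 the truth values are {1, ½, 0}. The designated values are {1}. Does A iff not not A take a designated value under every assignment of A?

Yes

Every assignment of A over {1, ½, 0} gives a value in {1}.
In particular, with A=½: A iff not not A = 1.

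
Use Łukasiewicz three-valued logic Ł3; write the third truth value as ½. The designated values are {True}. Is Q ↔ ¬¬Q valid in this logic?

Every assignment of Q over {True, ½, False} gives a value in {True}.
In particular, with Q=½: Q ↔ ¬¬Q = True.

Yes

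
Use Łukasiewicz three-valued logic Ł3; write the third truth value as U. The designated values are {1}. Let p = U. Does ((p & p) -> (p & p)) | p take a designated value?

p & p = U & U = U
p & p = U & U = U
(p & p) -> (p & p) = U -> U = 1  [min(1, 1−½+½)]
((p & p) -> (p & p)) | p = 1 | U = 1
1 ∈ {1}.

Yes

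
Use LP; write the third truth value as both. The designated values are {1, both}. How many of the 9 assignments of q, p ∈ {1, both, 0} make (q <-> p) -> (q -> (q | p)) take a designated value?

9

Of the 9 assignments, 9 give a value in {1, both}.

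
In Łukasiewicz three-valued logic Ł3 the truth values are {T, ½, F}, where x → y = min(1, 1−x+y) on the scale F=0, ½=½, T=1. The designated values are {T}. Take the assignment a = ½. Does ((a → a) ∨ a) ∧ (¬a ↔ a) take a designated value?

Yes

a → a = ½ → ½ = T  [min(1, 1−½+½)]
(a → a) ∨ a = T ∨ ½ = T
¬a = ¬½ = ½
¬a ↔ a = ½ ↔ ½ = T
((a → a) ∨ a) ∧ (¬a ↔ a) = T ∧ T = T
T ∈ {T}.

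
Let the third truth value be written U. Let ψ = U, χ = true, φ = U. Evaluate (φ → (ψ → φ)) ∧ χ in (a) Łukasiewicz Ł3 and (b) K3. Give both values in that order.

true; U

In Łukasiewicz Ł3: ψ → φ = U → U = true  [min(1, 1−½+½)]
φ → (ψ → φ) = U → true = true
(φ → (ψ → φ)) ∧ χ = true ∧ true = true
In K3: ψ → φ = U → U = U
φ → (ψ → φ) = U → U = U
(φ → (ψ → φ)) ∧ χ = U ∧ true = U
They differ because Łukasiewicz Ł3 and K3 treat U differently under implication.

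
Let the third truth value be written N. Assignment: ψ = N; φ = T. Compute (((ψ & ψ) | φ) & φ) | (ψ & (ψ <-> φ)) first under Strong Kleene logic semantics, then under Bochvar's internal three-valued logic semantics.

T; N

In Strong Kleene logic: ψ & ψ = N & N = N
(ψ & ψ) | φ = N | T = T
((ψ & ψ) | φ) & φ = T & T = T
ψ <-> φ = N <-> T = N
ψ & (ψ <-> φ) = N & N = N
(((ψ & ψ) | φ) & φ) | (ψ & (ψ <-> φ)) = T | N = T
In Bochvar's internal three-valued logic: ψ & ψ = N & N = N
(ψ & ψ) | φ = N | T = N
((ψ & ψ) | φ) & φ = N & T = N
ψ <-> φ = N <-> T = N
ψ & (ψ <-> φ) = N & N = N
(((ψ & ψ) | φ) & φ) | (ψ & (ψ <-> φ)) = N | N = N
They differ because Strong Kleene logic and Bochvar's internal three-valued logic treat N differently under the binary connectives.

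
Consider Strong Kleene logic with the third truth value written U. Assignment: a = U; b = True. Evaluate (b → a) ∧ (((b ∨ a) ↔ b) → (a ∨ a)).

U

b → a = True → U = U
b ∨ a = True ∨ U = True
(b ∨ a) ↔ b = True ↔ True = True
a ∨ a = U ∨ U = U
((b ∨ a) ↔ b) → (a ∨ a) = True → U = U
(b → a) ∧ (((b ∨ a) ↔ b) → (a ∨ a)) = U ∧ U = U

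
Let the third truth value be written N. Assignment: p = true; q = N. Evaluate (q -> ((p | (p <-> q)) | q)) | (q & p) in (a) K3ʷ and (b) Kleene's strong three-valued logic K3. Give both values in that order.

N; true

In K3ʷ: p <-> q = true <-> N = N
p | (p <-> q) = true | N = N
(p | (p <-> q)) | q = N | N = N
q -> ((p | (p <-> q)) | q) = N -> N = N  [any arg is the third value ⇒ result is the third value]
q & p = N & true = N
(q -> ((p | (p <-> q)) | q)) | (q & p) = N | N = N
In Kleene's strong three-valued logic K3: p <-> q = true <-> N = N
p | (p <-> q) = true | N = true
(p | (p <-> q)) | q = true | N = true
q -> ((p | (p <-> q)) | q) = N -> true = true  [~N | true]
q & p = N & true = N
(q -> ((p | (p <-> q)) | q)) | (q & p) = true | N = true
They differ because K3ʷ and Kleene's strong three-valued logic K3 treat N differently under the binary connectives.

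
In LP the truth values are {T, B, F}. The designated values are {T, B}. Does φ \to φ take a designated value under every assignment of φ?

Every assignment of φ over {T, B, F} gives a value in {T, B}.
In particular, with φ=B: φ \to φ = B.

Yes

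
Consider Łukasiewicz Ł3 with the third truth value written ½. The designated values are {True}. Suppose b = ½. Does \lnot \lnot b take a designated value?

No

\lnot b = \lnot ½ = ½
\lnot \lnot b = \lnot ½ = ½
½ ∉ {True}.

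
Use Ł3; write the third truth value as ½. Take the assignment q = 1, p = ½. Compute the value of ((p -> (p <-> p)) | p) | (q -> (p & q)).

1

p <-> p = ½ <-> ½ = 1  [1 − |½−½|]
p -> (p <-> p) = ½ -> 1 = 1
(p -> (p <-> p)) | p = 1 | ½ = 1
p & q = ½ & 1 = ½
q -> (p & q) = 1 -> ½ = ½
((p -> (p <-> p)) | p) | (q -> (p & q)) = 1 | ½ = 1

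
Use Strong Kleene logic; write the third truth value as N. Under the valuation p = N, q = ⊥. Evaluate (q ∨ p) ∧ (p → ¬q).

q ∨ p = ⊥ ∨ N = N
¬q = ¬⊥ = ⊤
p → ¬q = N → ⊤ = ⊤  [¬N ∨ ⊤]
(q ∨ p) ∧ (p → ¬q) = N ∧ ⊤ = N

N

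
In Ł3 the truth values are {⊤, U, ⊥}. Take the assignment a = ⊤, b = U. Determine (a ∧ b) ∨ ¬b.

a ∧ b = ⊤ ∧ U = U
¬b = ¬U = U
(a ∧ b) ∨ ¬b = U ∨ U = U

U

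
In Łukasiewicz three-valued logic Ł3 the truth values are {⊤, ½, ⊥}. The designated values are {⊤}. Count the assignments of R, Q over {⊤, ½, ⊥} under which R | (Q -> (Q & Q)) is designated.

Of the 9 assignments, 9 give a value in {⊤}.

9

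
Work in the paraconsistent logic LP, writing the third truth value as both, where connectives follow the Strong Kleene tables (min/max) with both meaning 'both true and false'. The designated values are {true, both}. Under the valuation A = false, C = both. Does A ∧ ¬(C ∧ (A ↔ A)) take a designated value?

No

A ↔ A = false ↔ false = true
C ∧ (A ↔ A) = both ∧ true = both
¬(C ∧ (A ↔ A)) = ¬both = both
A ∧ ¬(C ∧ (A ↔ A)) = false ∧ both = false
false ∉ {true, both}.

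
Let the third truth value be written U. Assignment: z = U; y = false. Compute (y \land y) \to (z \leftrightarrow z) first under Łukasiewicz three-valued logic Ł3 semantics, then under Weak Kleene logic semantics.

In Łukasiewicz three-valued logic Ł3: y \land y = false \land false = false
z \leftrightarrow z = U \leftrightarrow U = true  [1 − |½−½|]
(y \land y) \to (z \leftrightarrow z) = false \to true = true
In Weak Kleene logic: y \land y = false \land false = false
z \leftrightarrow z = U \leftrightarrow U = U
(y \land y) \to (z \leftrightarrow z) = false \to U = U  [any arg is the third value ⇒ result is the third value]
They differ because Łukasiewicz three-valued logic Ł3 and Weak Kleene logic treat U differently under the binary connectives.

true; U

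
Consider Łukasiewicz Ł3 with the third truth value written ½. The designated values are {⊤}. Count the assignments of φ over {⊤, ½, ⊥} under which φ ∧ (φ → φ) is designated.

φ=⊤: ⊤ ✓
φ=½: ½ ·
φ=⊥: ⊥ ·

1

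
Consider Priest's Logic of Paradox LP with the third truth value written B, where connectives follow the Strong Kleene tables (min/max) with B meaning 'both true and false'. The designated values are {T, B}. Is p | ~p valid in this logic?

Every assignment of p over {T, B, F} gives a value in {T, B}.
In particular, with p=B: p | ~p = B.

Yes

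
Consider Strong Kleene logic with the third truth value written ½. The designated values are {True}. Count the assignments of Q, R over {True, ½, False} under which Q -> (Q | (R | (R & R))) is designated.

Of the 9 assignments, 7 give a value in {True}.

7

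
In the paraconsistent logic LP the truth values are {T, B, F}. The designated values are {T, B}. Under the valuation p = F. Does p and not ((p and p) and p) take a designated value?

p and p = F and F = F
(p and p) and p = F and F = F
not ((p and p) and p) = not F = T
p and not ((p and p) and p) = F and T = F
F ∉ {T, B}.

No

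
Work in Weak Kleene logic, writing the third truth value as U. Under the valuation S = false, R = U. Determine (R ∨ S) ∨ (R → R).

R ∨ S = U ∨ false = U
R → R = U → U = U  [any arg is the third value ⇒ result is the third value]
(R ∨ S) ∨ (R → R) = U ∨ U = U

U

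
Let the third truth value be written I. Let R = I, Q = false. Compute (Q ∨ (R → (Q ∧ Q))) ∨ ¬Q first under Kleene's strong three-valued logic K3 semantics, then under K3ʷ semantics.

In Kleene's strong three-valued logic K3: Q ∧ Q = false ∧ false = false
R → (Q ∧ Q) = I → false = I  [¬I ∨ false]
Q ∨ (R → (Q ∧ Q)) = false ∨ I = I
¬Q = ¬false = true
(Q ∨ (R → (Q ∧ Q))) ∨ ¬Q = I ∨ true = true
In K3ʷ: Q ∧ Q = false ∧ false = false
R → (Q ∧ Q) = I → false = I  [any arg is the third value ⇒ result is the third value]
Q ∨ (R → (Q ∧ Q)) = false ∨ I = I
¬Q = ¬false = true
(Q ∨ (R → (Q ∧ Q))) ∨ ¬Q = I ∨ true = I
They differ because Kleene's strong three-valued logic K3 and K3ʷ treat I differently under the binary connectives.

true; I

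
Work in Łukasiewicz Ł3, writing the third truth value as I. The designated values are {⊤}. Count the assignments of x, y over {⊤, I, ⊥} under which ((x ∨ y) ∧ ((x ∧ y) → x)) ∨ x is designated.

Of the 9 assignments, 5 give a value in {⊤}.

5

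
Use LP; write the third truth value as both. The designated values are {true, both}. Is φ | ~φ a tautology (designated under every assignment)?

Yes

Every assignment of φ over {true, both, false} gives a value in {true, both}.
In particular, with φ=both: φ | ~φ = both.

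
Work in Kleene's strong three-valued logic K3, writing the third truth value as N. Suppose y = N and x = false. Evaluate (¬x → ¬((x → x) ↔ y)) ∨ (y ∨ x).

¬x = ¬false = true
x → x = false → false = true
(x → x) ↔ y = true ↔ N = N
¬((x → x) ↔ y) = ¬N = N
¬x → ¬((x → x) ↔ y) = true → N = N  [¬true ∨ N]
y ∨ x = N ∨ false = N
(¬x → ¬((x → x) ↔ y)) ∨ (y ∨ x) = N ∨ N = N

N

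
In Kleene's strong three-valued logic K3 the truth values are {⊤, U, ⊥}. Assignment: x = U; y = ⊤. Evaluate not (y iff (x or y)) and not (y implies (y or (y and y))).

x or y = U or ⊤ = ⊤
y iff (x or y) = ⊤ iff ⊤ = ⊤
not (y iff (x or y)) = not ⊤ = ⊥
y and y = ⊤ and ⊤ = ⊤
y or (y and y) = ⊤ or ⊤ = ⊤
y implies (y or (y and y)) = ⊤ implies ⊤ = ⊤
not (y implies (y or (y and y))) = not ⊤ = ⊥
not (y iff (x or y)) and not (y implies (y or (y and y))) = ⊥ and ⊥ = ⊥

⊥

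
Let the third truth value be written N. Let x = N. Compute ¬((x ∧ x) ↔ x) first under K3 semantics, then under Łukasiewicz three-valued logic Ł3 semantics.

N; ⊥

In K3: x ∧ x = N ∧ N = N
(x ∧ x) ↔ x = N ↔ N = N
¬((x ∧ x) ↔ x) = ¬N = N
In Łukasiewicz three-valued logic Ł3: x ∧ x = N ∧ N = N
(x ∧ x) ↔ x = N ↔ N = ⊤  [1 − |½−½|]
¬((x ∧ x) ↔ x) = ¬⊤ = ⊥
They differ because K3 and Łukasiewicz three-valued logic Ł3 treat N differently under implication.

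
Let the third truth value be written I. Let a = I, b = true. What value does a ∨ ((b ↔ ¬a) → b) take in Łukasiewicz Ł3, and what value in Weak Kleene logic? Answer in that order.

true; I

In Łukasiewicz Ł3: ¬a = ¬I = I
b ↔ ¬a = true ↔ I = I  [1 − |1−½|]
(b ↔ ¬a) → b = I → true = true
a ∨ ((b ↔ ¬a) → b) = I ∨ true = true
In Weak Kleene logic: ¬a = ¬I = I
b ↔ ¬a = true ↔ I = I
(b ↔ ¬a) → b = I → true = I  [any arg is the third value ⇒ result is the third value]
a ∨ ((b ↔ ¬a) → b) = I ∨ I = I
They differ because Łukasiewicz Ł3 and Weak Kleene logic treat I differently under the binary connectives.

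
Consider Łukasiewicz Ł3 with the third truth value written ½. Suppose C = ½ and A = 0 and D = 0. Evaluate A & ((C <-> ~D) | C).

0

~D = ~0 = 1
C <-> ~D = ½ <-> 1 = ½  [1 − |½−1|]
(C <-> ~D) | C = ½ | ½ = ½
A & ((C <-> ~D) | C) = 0 & ½ = 0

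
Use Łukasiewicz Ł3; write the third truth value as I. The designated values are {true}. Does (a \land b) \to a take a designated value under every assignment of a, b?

Yes

Every assignment of a, b over {true, I, false} gives a value in {true}.
In particular, with a=I, b=I: (a \land b) \to a = true.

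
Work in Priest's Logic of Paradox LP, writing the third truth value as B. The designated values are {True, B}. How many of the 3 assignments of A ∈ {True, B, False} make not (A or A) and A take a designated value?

A=True: False ·
A=B: B ✓
A=False: False ·

1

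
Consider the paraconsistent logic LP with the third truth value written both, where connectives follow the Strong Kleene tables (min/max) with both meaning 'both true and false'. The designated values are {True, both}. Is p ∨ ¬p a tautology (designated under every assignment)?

Yes

Every assignment of p over {True, both, False} gives a value in {True, both}.
In particular, with p=both: p ∨ ¬p = both.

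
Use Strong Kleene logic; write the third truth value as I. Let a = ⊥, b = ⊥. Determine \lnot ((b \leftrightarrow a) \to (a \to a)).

⊥

b \leftrightarrow a = ⊥ \leftrightarrow ⊥ = ⊤
a \to a = ⊥ \to ⊥ = ⊤
(b \leftrightarrow a) \to (a \to a) = ⊤ \to ⊤ = ⊤
\lnot ((b \leftrightarrow a) \to (a \to a)) = \lnot ⊤ = ⊥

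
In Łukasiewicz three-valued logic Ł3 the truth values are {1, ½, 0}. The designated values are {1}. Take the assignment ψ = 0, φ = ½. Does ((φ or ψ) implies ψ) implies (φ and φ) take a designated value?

Yes

φ or ψ = ½ or 0 = ½
(φ or ψ) implies ψ = ½ implies 0 = ½  [min(1, 1−½+0)]
φ and φ = ½ and ½ = ½
((φ or ψ) implies ψ) implies (φ and φ) = ½ implies ½ = 1
1 ∈ {1}.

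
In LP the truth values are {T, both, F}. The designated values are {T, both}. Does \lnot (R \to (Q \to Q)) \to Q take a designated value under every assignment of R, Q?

Every assignment of R, Q over {T, both, F} gives a value in {T, both}.
In particular, with R=both, Q=both: \lnot (R \to (Q \to Q)) \to Q = both.

Yes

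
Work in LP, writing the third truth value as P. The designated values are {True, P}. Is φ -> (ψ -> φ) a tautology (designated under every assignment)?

Yes

Every assignment of φ, ψ over {True, P, False} gives a value in {True, P}.
In particular, with φ=P, ψ=P: φ -> (ψ -> φ) = P.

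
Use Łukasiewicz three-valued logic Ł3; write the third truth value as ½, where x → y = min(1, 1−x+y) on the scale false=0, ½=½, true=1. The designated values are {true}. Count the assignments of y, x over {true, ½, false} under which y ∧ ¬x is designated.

Designated under: (y=true, x=false).

1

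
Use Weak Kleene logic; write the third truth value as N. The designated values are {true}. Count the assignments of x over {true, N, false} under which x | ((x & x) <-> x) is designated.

x=true: true ✓
x=N: N ·
x=false: true ✓

2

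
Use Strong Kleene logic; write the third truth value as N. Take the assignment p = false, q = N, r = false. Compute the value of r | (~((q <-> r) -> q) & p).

q <-> r = N <-> false = N
(q <-> r) -> q = N -> N = N  [~N | N]
~((q <-> r) -> q) = ~N = N
~((q <-> r) -> q) & p = N & false = false
r | (~((q <-> r) -> q) & p) = false | false = false

false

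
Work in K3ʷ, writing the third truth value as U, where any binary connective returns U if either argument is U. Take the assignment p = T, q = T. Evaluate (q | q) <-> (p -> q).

T

q | q = T | T = T
p -> q = T -> T = T
(q | q) <-> (p -> q) = T <-> T = T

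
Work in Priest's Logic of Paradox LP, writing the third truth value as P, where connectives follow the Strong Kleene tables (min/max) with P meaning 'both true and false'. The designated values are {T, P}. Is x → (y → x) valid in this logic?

Every assignment of x, y over {T, P, F} gives a value in {T, P}.
In particular, with x=P, y=P: x → (y → x) = P.

Yes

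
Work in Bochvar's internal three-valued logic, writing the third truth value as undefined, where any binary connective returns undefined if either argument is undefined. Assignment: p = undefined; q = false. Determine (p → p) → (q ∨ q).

undefined

p → p = undefined → undefined = undefined
q ∨ q = false ∨ false = false
(p → p) → (q ∨ q) = undefined → false = undefined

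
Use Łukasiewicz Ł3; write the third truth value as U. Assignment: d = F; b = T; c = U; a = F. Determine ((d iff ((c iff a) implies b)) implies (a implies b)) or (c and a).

c iff a = U iff F = U  [1 − |½−0|]
(c iff a) implies b = U implies T = T
d iff ((c iff a) implies b) = F iff T = F
a implies b = F implies T = T
(d iff ((c iff a) implies b)) implies (a implies b) = F implies T = T
c and a = U and F = F
((d iff ((c iff a) implies b)) implies (a implies b)) or (c and a) = T or F = T

T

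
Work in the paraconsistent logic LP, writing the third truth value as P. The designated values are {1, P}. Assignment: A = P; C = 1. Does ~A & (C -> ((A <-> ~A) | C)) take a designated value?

~A = ~P = P
~A = ~P = P
A <-> ~A = P <-> P = P
(A <-> ~A) | C = P | 1 = 1
C -> ((A <-> ~A) | C) = 1 -> 1 = 1
~A & (C -> ((A <-> ~A) | C)) = P & 1 = P
P ∈ {1, P}.

Yes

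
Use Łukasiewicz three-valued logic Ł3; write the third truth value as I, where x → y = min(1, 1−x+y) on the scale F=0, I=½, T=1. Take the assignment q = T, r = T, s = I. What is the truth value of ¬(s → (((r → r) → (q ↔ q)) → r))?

r → r = T → T = T
q ↔ q = T ↔ T = T
(r → r) → (q ↔ q) = T → T = T
((r → r) → (q ↔ q)) → r = T → T = T
s → (((r → r) → (q ↔ q)) → r) = I → T = T  [min(1, 1−½+1)]
¬(s → (((r → r) → (q ↔ q)) → r)) = ¬T = F

F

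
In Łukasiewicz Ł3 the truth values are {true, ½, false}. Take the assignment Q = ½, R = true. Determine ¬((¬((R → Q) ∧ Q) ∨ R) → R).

false

R → Q = true → ½ = ½  [min(1, 1−1+½)]
(R → Q) ∧ Q = ½ ∧ ½ = ½
¬((R → Q) ∧ Q) = ¬½ = ½
¬((R → Q) ∧ Q) ∨ R = ½ ∨ true = true
(¬((R → Q) ∧ Q) ∨ R) → R = true → true = true
¬((¬((R → Q) ∧ Q) ∨ R) → R) = ¬true = false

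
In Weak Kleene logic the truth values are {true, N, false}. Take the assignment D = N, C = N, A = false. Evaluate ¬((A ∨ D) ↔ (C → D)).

N

A ∨ D = false ∨ N = N
C → D = N → N = N
(A ∨ D) ↔ (C → D) = N ↔ N = N
¬((A ∨ D) ↔ (C → D)) = ¬N = N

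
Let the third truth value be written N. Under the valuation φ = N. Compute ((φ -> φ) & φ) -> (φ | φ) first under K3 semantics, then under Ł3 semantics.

N; 1

In K3: φ -> φ = N -> N = N  [~N | N]
(φ -> φ) & φ = N & N = N
φ | φ = N | N = N
((φ -> φ) & φ) -> (φ | φ) = N -> N = N
In Ł3: φ -> φ = N -> N = 1  [min(1, 1−½+½)]
(φ -> φ) & φ = 1 & N = N
φ | φ = N | N = N
((φ -> φ) & φ) -> (φ | φ) = N -> N = 1
They differ because K3 and Ł3 treat N differently under implication.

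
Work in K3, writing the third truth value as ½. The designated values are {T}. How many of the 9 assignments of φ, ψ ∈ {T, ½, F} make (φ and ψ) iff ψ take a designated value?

Designated under: (φ=T, ψ=T); (φ=T, ψ=F); (φ=½, ψ=F); (φ=F, ψ=F).

4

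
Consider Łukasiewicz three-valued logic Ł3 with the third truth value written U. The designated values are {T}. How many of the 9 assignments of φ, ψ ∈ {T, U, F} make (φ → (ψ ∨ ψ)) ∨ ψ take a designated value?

6

Of the 9 assignments, 6 give a value in {T}.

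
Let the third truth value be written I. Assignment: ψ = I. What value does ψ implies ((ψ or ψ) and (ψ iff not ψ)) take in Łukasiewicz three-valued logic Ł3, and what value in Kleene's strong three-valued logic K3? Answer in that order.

In Łukasiewicz three-valued logic Ł3: ψ or ψ = I or I = I
not ψ = not I = I
ψ iff not ψ = I iff I = 1  [1 − |½−½|]
(ψ or ψ) and (ψ iff not ψ) = I and 1 = I
ψ implies ((ψ or ψ) and (ψ iff not ψ)) = I implies I = 1
In Kleene's strong three-valued logic K3: ψ or ψ = I or I = I
not ψ = not I = I
ψ iff not ψ = I iff I = I
(ψ or ψ) and (ψ iff not ψ) = I and I = I
ψ implies ((ψ or ψ) and (ψ iff not ψ)) = I implies I = I  [not I or I]
They differ because Łukasiewicz three-valued logic Ł3 and Kleene's strong three-valued logic K3 treat I differently under implication.

1; I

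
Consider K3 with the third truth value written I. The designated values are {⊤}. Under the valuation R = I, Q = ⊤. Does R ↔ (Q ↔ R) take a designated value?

No

Q ↔ R = ⊤ ↔ I = I
R ↔ (Q ↔ R) = I ↔ I = I
I ∉ {⊤}.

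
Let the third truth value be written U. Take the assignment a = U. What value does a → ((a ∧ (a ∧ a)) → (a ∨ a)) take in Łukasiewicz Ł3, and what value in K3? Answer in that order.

In Łukasiewicz Ł3: a ∧ a = U ∧ U = U
a ∧ (a ∧ a) = U ∧ U = U
a ∨ a = U ∨ U = U
(a ∧ (a ∧ a)) → (a ∨ a) = U → U = True
a → ((a ∧ (a ∧ a)) → (a ∨ a)) = U → True = True
In K3: a ∧ a = U ∧ U = U
a ∧ (a ∧ a) = U ∧ U = U
a ∨ a = U ∨ U = U
(a ∧ (a ∧ a)) → (a ∨ a) = U → U = U  [¬U ∨ U]
a → ((a ∧ (a ∧ a)) → (a ∨ a)) = U → U = U
They differ because Łukasiewicz Ł3 and K3 treat U differently under implication.

True; U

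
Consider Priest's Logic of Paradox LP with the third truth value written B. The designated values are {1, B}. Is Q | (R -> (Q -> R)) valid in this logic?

Every assignment of Q, R over {1, B, 0} gives a value in {1, B}.
In particular, with Q=B, R=B: Q | (R -> (Q -> R)) = B.

Yes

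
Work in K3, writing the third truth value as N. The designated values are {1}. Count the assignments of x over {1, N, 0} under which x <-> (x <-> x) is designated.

x=1: 1 ✓
x=N: N ·
x=0: 0 ·

1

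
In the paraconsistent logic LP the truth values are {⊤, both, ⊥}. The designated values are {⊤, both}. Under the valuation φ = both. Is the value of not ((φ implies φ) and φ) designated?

Yes

φ implies φ = both implies both = both  [not both or both]
(φ implies φ) and φ = both and both = both
not ((φ implies φ) and φ) = not both = both
both ∈ {⊤, both}.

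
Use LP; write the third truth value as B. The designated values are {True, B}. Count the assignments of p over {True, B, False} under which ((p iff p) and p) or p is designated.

p=True: True ✓
p=B: B ✓
p=False: False ·

2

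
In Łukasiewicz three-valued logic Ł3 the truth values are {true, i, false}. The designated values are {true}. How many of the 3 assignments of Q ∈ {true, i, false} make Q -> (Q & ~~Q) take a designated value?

3

Q=true: true ✓
Q=i: true ✓
Q=false: true ✓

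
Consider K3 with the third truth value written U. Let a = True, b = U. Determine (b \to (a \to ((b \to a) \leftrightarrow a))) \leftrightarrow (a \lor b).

True

b \to a = U \to True = True  [\lnot U \lor True]
(b \to a) \leftrightarrow a = True \leftrightarrow True = True
a \to ((b \to a) \leftrightarrow a) = True \to True = True
b \to (a \to ((b \to a) \leftrightarrow a)) = U \to True = True
a \lor b = True \lor U = True
(b \to (a \to ((b \to a) \leftrightarrow a))) \leftrightarrow (a \lor b) = True \leftrightarrow True = True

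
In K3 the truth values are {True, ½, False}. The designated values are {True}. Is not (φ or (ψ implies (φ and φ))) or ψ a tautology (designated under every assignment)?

Countermodel: φ=True, ψ=½ gives ½, which is not designated.

No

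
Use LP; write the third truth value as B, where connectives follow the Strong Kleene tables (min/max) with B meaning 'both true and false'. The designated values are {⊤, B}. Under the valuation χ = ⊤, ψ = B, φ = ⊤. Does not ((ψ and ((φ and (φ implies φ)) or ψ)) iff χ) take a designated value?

Yes

φ implies φ = ⊤ implies ⊤ = ⊤
φ and (φ implies φ) = ⊤ and ⊤ = ⊤
(φ and (φ implies φ)) or ψ = ⊤ or B = ⊤
ψ and ((φ and (φ implies φ)) or ψ) = B and ⊤ = B
(ψ and ((φ and (φ implies φ)) or ψ)) iff χ = B iff ⊤ = B
not ((ψ and ((φ and (φ implies φ)) or ψ)) iff χ) = not B = B
B ∈ {⊤, B}.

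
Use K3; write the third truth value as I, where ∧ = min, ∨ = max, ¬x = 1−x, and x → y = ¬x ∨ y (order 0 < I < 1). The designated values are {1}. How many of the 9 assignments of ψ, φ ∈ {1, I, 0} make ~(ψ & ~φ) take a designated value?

5

Of the 9 assignments, 5 give a value in {1}.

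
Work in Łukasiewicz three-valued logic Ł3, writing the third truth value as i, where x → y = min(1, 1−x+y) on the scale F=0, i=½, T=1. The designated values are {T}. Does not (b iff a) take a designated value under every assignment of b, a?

Countermodel: b=T, a=T gives F, which is not designated.

No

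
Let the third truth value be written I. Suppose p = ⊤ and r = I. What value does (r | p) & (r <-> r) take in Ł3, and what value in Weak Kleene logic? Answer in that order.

In Ł3: r | p = I | ⊤ = ⊤
r <-> r = I <-> I = ⊤  [1 − |½−½|]
(r | p) & (r <-> r) = ⊤ & ⊤ = ⊤
In Weak Kleene logic: r | p = I | ⊤ = I
r <-> r = I <-> I = I
(r | p) & (r <-> r) = I & I = I
They differ because Ł3 and Weak Kleene logic treat I differently under the binary connectives.

⊤; I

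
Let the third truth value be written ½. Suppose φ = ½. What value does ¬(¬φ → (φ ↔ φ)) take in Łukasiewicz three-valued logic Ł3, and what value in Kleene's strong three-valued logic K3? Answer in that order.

false; ½

In Łukasiewicz three-valued logic Ł3: ¬φ = ¬½ = ½
φ ↔ φ = ½ ↔ ½ = true  [1 − |½−½|]
¬φ → (φ ↔ φ) = ½ → true = true
¬(¬φ → (φ ↔ φ)) = ¬true = false
In Kleene's strong three-valued logic K3: ¬φ = ¬½ = ½
φ ↔ φ = ½ ↔ ½ = ½
¬φ → (φ ↔ φ) = ½ → ½ = ½  [¬½ ∨ ½]
¬(¬φ → (φ ↔ φ)) = ¬½ = ½
They differ because Łukasiewicz three-valued logic Ł3 and Kleene's strong three-valued logic K3 treat ½ differently under implication.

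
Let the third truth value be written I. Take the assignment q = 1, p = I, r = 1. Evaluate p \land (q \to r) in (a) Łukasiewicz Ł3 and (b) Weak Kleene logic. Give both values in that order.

I; I

In Łukasiewicz Ł3: q \to r = 1 \to 1 = 1
p \land (q \to r) = I \land 1 = I
In Weak Kleene logic: q \to r = 1 \to 1 = 1
p \land (q \to r) = I \land 1 = I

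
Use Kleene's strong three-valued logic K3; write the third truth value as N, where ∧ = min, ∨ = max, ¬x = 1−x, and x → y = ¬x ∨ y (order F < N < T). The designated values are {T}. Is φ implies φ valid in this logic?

No

Countermodel: φ=N gives N, which is not designated.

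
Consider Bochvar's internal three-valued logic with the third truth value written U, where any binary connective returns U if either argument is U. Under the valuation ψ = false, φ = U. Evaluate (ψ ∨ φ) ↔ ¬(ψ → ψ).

U

ψ ∨ φ = false ∨ U = U
ψ → ψ = false → false = true
¬(ψ → ψ) = ¬true = false
(ψ ∨ φ) ↔ ¬(ψ → ψ) = U ↔ false = U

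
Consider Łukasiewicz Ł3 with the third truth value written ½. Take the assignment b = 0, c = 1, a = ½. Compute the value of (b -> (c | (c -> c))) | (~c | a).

1

c -> c = 1 -> 1 = 1
c | (c -> c) = 1 | 1 = 1
b -> (c | (c -> c)) = 0 -> 1 = 1
~c = ~1 = 0
~c | a = 0 | ½ = ½
(b -> (c | (c -> c))) | (~c | a) = 1 | ½ = 1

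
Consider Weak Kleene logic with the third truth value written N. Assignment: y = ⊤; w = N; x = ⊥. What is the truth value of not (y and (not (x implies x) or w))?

x implies x = ⊥ implies ⊥ = ⊤
not (x implies x) = not ⊤ = ⊥
not (x implies x) or w = ⊥ or N = N
y and (not (x implies x) or w) = ⊤ and N = N
not (y and (not (x implies x) or w)) = not N = N

N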